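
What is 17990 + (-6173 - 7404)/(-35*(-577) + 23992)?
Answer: 794910553/44187 ≈ 17990.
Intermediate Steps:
17990 + (-6173 - 7404)/(-35*(-577) + 23992) = 17990 - 13577/(20195 + 23992) = 17990 - 13577/44187 = 794910553/44187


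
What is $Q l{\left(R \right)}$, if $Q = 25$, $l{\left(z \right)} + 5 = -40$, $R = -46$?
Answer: $-1125$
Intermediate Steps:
$l{\left(z \right)} = -45$ ($l{\left(z \right)} = -5 - 40 = -45$)
$Q l{\left(R \right)} = 25 \left(-45\right) = -1125$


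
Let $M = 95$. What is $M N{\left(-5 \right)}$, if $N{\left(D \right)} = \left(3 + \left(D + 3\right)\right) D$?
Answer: $-475$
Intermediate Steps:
$N{\left(D \right)} = D \left(6 + D\right)$ ($N{\left(D \right)} = \left(3 + \left(3 + D\right)\right) D = \left(6 + D\right) D = D \left(6 + D\right)$)
$M N{\left(-5 \right)} = 95 \left(- 5 \left(6 - 5\right)\right) = 95 \left(\left(-5\right) 1\right) = 95 \left(-5\right) = -475$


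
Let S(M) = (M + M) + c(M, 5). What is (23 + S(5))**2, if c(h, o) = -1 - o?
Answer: 729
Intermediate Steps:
S(M) = -6 + 2*M (S(M) = (M + M) + (-1 - 1*5) = 2*M + (-1 - 5) = 2*M - 6 = -6 + 2*M)
(23 + S(5))**2 = (23 + (-6 + 2*5))**2 = (23 + (-6 + 10))**2 = (23 + 4)**2 = 27**2 = 729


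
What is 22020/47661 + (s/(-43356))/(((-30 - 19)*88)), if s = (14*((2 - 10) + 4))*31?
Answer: 24503451583/53037351444 ≈ 0.46200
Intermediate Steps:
s = -1736 (s = (14*(-8 + 4))*31 = (14*(-4))*31 = -56*31 = -1736)
22020/47661 + (s/(-43356))/(((-30 - 19)*88)) = 22020/47661 + (-1736/(-43356))/(((-30 - 19)*88)) = 22020*(1/47661) + (-1736*(-1/43356))/((-49*88)) = 7340/15887 + (434/10839)/(-4312) = 7340/15887 + (434/10839)*(-1/4312) = 7340/15887 - 31/3338412 = 24503451583/53037351444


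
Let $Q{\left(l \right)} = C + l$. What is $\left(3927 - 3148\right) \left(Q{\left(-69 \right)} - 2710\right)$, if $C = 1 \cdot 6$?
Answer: $-2160167$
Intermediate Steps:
$C = 6$
$Q{\left(l \right)} = 6 + l$
$\left(3927 - 3148\right) \left(Q{\left(-69 \right)} - 2710\right) = \left(3927 - 3148\right) \left(\left(6 - 69\right) - 2710\right) = 779 \left(-63 - 2710\right) = 779 \left(-2773\right) = -2160167$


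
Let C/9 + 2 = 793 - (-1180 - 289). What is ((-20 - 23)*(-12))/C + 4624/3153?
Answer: 2657753/1781445 ≈ 1.4919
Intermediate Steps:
C = 20340 (C = -18 + 9*(793 - (-1180 - 289)) = -18 + 9*(793 - 1*(-1469)) = -18 + 9*(793 + 1469) = -18 + 9*2262 = -18 + 20358 = 20340)
((-20 - 23)*(-12))/C + 4624/3153 = ((-20 - 23)*(-12))/20340 + 4624/3153 = -43*(-12)*(1/20340) + 4624*(1/3153) = 516*(1/20340) + 4624/3153 = 43/1695 + 4624/3153 = 2657753/1781445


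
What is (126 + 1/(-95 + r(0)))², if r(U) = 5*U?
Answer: 143256961/9025 ≈ 15873.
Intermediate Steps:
(126 + 1/(-95 + r(0)))² = (126 + 1/(-95 + 5*0))² = (126 + 1/(-95 + 0))² = (126 + 1/(-95))² = (126 - 1/95)² = (11969/95)² = 143256961/9025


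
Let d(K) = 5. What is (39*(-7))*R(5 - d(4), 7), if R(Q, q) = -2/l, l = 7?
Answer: 78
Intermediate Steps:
R(Q, q) = -2/7
(39*(-7))*R(5 - d(4), 7) = (39*(-7))*(-2/7) = -273*(-2/7) = 78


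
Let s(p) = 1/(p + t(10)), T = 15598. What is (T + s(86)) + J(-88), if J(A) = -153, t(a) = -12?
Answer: 1142931/74 ≈ 15445.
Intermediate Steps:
s(p) = 1/(-12 + p) (s(p) = 1/(p - 12) = 1/(-12 + p))
(T + s(86)) + J(-88) = (15598 + 1/(-12 + 86)) - 153 = (15598 + 1/74) - 153 = 1154253/74 - 153 = 1142931/74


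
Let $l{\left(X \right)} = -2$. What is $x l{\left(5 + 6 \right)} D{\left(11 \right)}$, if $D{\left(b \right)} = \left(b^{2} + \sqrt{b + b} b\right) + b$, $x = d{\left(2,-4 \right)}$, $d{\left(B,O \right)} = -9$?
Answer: $2376 + 198 \sqrt{22} \approx 3304.7$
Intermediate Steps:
$x = -9$
$D{\left(b \right)} = b + b^{2} + \sqrt{2} b^{\frac{3}{2}}$ ($D{\left(b \right)} = \left(b^{2} + \sqrt{2 b} b\right) + b = \left(b^{2} + \sqrt{2} \sqrt{b} b\right) + b = \left(b^{2} + \sqrt{2} b^{\frac{3}{2}}\right) + b = b + b^{2} + \sqrt{2} b^{\frac{3}{2}}$)
$x l{\left(5 + 6 \right)} D{\left(11 \right)} = \left(-9\right) \left(-2\right) \left(11 + 11^{2} + \sqrt{2} \cdot 11^{\frac{3}{2}}\right) = 18 \left(11 + 121 + \sqrt{2} \cdot 11 \sqrt{11}\right) = 18 \left(11 + 121 + 11 \sqrt{22}\right) = 18 \left(132 + 11 \sqrt{22}\right) = 2376 + 198 \sqrt{22}$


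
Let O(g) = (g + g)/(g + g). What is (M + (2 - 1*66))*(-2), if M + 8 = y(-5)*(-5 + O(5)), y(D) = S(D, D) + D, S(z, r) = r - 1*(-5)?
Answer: 104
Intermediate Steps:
S(z, r) = 5 + r (S(z, r) = r + 5 = 5 + r)
O(g) = 1 (O(g) = (2*g)/((2*g)) = (2*g)*(1/(2*g)) = 1)
y(D) = 5 + 2*D (y(D) = (5 + D) + D = 5 + 2*D)
M = 12 (M = -8 + (5 + 2*(-5))*(-5 + 1) = -8 + (5 - 10)*(-4) = -8 - 5*(-4) = -8 + 20 = 12)
(M + (2 - 1*66))*(-2) = (12 + (2 - 1*66))*(-2) = (12 + (2 - 66))*(-2) = (12 - 64)*(-2) = -52*(-2) = 104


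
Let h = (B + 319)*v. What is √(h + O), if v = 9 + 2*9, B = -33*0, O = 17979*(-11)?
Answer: 2*I*√47289 ≈ 434.92*I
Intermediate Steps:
O = -197769
B = 0
v = 27 (v = 9 + 18 = 27)
h = 8613 (h = (0 + 319)*27 = 319*27 = 8613)
√(h + O) = √(8613 - 197769) = √(-189156) = 2*I*√47289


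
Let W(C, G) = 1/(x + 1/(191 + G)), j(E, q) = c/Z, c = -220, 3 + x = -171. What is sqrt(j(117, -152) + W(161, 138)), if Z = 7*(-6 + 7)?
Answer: I*sqrt(440867105)/3745 ≈ 5.6066*I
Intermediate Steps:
x = -174 (x = -3 - 171 = -174)
Z = 7 (Z = 7*1 = 7)
j(E, q) = -220/7
W(C, G) = 1/(-174 + 1/(191 + G))
sqrt(j(117, -152) + W(161, 138)) = sqrt(-220/7 + (191 + 138)/(-33233 - 174*138)) = sqrt(-220/7 + 329/(-33233 - 24012)) = sqrt(-220/7 + 329/(-57245)) = sqrt(-220/7 - 1/57245*329) = sqrt(-220/7 - 329/57245) = sqrt(-12596203/400715) = I*sqrt(440867105)/3745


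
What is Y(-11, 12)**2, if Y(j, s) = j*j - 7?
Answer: 12996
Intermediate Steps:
Y(j, s) = -7 + j**2 (Y(j, s) = j**2 - 7 = -7 + j**2)
Y(-11, 12)**2 = (-7 + (-11)**2)**2 = (-7 + 121)**2 = 114**2 = 12996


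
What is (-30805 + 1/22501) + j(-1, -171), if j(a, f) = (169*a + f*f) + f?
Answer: -42841903/22501 ≈ -1904.0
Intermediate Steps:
j(a, f) = f + f² + 169*a (j(a, f) = (169*a + f²) + f = (f² + 169*a) + f = f + f² + 169*a)
(-30805 + 1/22501) + j(-1, -171) = (-30805 + 1/22501) + (-171 + (-171)² + 169*(-1)) = (-30805 + 1/22501) + (-171 + 29241 - 169) = -693143304/22501 + 28901 = -42841903/22501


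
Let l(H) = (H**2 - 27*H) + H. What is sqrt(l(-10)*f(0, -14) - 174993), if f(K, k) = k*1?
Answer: I*sqrt(180033) ≈ 424.3*I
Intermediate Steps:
f(K, k) = k
l(H) = H**2 - 26*H
sqrt(l(-10)*f(0, -14) - 174993) = sqrt(-10*(-26 - 10)*(-14) - 174993) = sqrt(-10*(-36)*(-14) - 174993) = sqrt(360*(-14) - 174993) = sqrt(-5040 - 174993) = sqrt(-180033) = I*sqrt(180033)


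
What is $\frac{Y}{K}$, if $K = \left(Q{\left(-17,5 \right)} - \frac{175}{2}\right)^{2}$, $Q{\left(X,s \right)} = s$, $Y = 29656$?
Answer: $\frac{10784}{2475} \approx 4.3572$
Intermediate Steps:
$K = \frac{27225}{4}$ ($K = \left(5 - \frac{175}{2}\right)^{2} = \left(- \frac{165}{2}\right)^{2} = \frac{27225}{4} \approx 6806.3$)
$\frac{Y}{K} = \frac{29656}{\frac{27225}{4}} = 29656 \cdot \frac{4}{27225} = \frac{10784}{2475}$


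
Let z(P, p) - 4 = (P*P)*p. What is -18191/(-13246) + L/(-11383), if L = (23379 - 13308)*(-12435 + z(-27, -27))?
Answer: 4284229633277/150779218 ≈ 28414.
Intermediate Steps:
z(P, p) = 4 + p*P**2 (z(P, p) = 4 + (P*P)*p = 4 + P**2*p = 4 + p*P**2)
L = -323420094 (L = (23379 - 13308)*(-12435 + (4 - 27*(-27)**2)) = 10071*(-12435 + (4 - 27*729)) = 10071*(-12435 + (4 - 19683)) = 10071*(-12435 - 19679) = 10071*(-32114) = -323420094)
-18191/(-13246) + L/(-11383) = -18191/(-13246) - 323420094/(-11383) = -18191*(-1/13246) - 323420094*(-1/11383) = 18191/13246 + 323420094/11383 = 4284229633277/150779218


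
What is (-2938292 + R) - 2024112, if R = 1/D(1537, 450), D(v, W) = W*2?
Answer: -4466163599/900 ≈ -4.9624e+6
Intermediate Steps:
D(v, W) = 2*W
R = 1/900 (R = 1/(2*450) = 1/900 ≈ 0.0011111)
(-2938292 + R) - 2024112 = (-2938292 + 1/900) - 2024112 = -2644462799/900 - 2024112 = -4466163599/900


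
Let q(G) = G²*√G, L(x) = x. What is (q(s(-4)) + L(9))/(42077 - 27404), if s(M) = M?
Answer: 3/4891 + 32*I/14673 ≈ 0.00061337 + 0.0021809*I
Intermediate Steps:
q(G) = G^(5/2)
(q(s(-4)) + L(9))/(42077 - 27404) = ((-4)^(5/2) + 9)/(42077 - 27404) = (32*I + 9)/14673 = (9 + 32*I)*(1/14673) = 3/4891 + 32*I/14673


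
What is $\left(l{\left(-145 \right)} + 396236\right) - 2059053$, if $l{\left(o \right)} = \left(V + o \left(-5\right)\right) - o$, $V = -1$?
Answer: $-1661948$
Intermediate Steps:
$l{\left(o \right)} = -1 - 6 o$ ($l{\left(o \right)} = \left(-1 + o \left(-5\right)\right) - o = \left(-1 - 5 o\right) - o = -1 - 6 o$)
$\left(l{\left(-145 \right)} + 396236\right) - 2059053 = \left(\left(-1 - -870\right) + 396236\right) - 2059053 = \left(\left(-1 + 870\right) + 396236\right) - 2059053 = \left(869 + 396236\right) - 2059053 = 397105 - 2059053 = -1661948$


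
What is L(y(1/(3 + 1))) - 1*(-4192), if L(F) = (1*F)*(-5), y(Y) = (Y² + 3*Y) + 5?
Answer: 66607/16 ≈ 4162.9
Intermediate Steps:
y(Y) = 5 + Y² + 3*Y
L(F) = -5*F (L(F) = F*(-5) = -5*F)
L(y(1/(3 + 1))) - 1*(-4192) = -5*(5 + (1/(3 + 1))² + 3/(3 + 1)) - 1*(-4192) = -5*(5 + (1/4)² + 3/4) + 4192 = -5*(5 + (¼)² + 3*(¼)) + 4192 = -5*(5 + 1/16 + ¾) + 4192 = -5*93/16 + 4192 = -465/16 + 4192 = 66607/16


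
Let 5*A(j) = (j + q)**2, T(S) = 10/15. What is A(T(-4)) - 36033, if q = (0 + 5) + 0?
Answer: -1621196/45 ≈ -36027.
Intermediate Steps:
q = 5 (q = 5 + 0 = 5)
T(S) = 2/3 (T(S) = 10*(1/15) = 2/3)
A(j) = (5 + j)**2/5 (A(j) = (j + 5)**2/5 = (5 + j)**2/5)
A(T(-4)) - 36033 = (5 + 2/3)**2/5 - 36033 = (17/3)**2/5 - 36033 = (1/5)*(289/9) - 36033 = 289/45 - 36033 = -1621196/45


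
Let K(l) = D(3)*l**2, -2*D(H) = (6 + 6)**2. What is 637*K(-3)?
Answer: -412776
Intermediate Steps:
D(H) = -72 (D(H) = -(6 + 6)**2/2 = -1/2*12**2 = -1/2*144 = -72)
K(l) = -72*l**2
637*K(-3) = 637*(-72*(-3)**2) = 637*(-72*9) = 637*(-648) = -412776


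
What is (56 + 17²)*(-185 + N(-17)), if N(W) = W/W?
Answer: -63480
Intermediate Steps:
N(W) = 1
(56 + 17²)*(-185 + N(-17)) = (56 + 17²)*(-185 + 1) = (56 + 289)*(-184) = 345*(-184) = -63480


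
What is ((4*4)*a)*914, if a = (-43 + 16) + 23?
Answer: -58496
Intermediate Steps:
a = -4 (a = -27 + 23 = -4)
((4*4)*a)*914 = ((4*4)*(-4))*914 = (16*(-4))*914 = -64*914 = -58496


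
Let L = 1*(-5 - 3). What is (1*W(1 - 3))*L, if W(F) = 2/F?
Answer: 8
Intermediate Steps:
L = -8 (L = 1*(-8) = -8)
(1*W(1 - 3))*L = (1*(2/(1 - 3)))*(-8) = (1*(2/(-2)))*(-8) = (1*(2*(-1/2)))*(-8) = (1*(-1))*(-8) = -1*(-8) = 8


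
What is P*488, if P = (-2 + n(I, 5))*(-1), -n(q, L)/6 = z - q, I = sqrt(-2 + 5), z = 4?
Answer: 12688 - 2928*sqrt(3) ≈ 7616.6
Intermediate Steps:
I = sqrt(3) ≈ 1.7320
n(q, L) = -24 + 6*q (n(q, L) = -6*(4 - q) = -24 + 6*q)
P = 26 - 6*sqrt(3) (P = (-2 + (-24 + 6*sqrt(3)))*(-1) = (-26 + 6*sqrt(3))*(-1) = 26 - 6*sqrt(3) ≈ 15.608)
P*488 = (26 - 6*sqrt(3))*488 = 12688 - 2928*sqrt(3)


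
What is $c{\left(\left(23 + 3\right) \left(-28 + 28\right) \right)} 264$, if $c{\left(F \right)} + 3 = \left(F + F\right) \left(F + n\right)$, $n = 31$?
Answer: $-792$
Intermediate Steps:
$c{\left(F \right)} = -3 + 2 F \left(31 + F\right)$ ($c{\left(F \right)} = -3 + \left(F + F\right) \left(F + 31\right) = -3 + 2 F \left(31 + F\right)$)
$c{\left(\left(23 + 3\right) \left(-28 + 28\right) \right)} 264 = \left(-3 + 2 \left(\left(23 + 3\right) \left(-28 + 28\right)\right)^{2} + 62 \left(23 + 3\right) \left(-28 + 28\right)\right) 264 = \left(-3 + 2 \left(26 \cdot 0\right)^{2} + 62 \cdot 26 \cdot 0\right) 264 = \left(-3 + 2 \cdot 0^{2} + 62 \cdot 0\right) 264 = \left(-3 + 2 \cdot 0 + 0\right) 264 = \left(-3 + 0 + 0\right) 264 = \left(-3\right) 264 = -792$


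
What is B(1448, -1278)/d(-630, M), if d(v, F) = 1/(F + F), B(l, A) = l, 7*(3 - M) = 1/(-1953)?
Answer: 118776544/13671 ≈ 8688.2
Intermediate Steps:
M = 41014/13671 (M = 3 - ⅐/(-1953) = 3 - ⅐*(-1/1953) = 3 + 1/13671 = 41014/13671 ≈ 3.0001)
d(v, F) = 1/(2*F)
B(1448, -1278)/d(-630, M) = 1448/((1/(2*(41014/13671)))) = 1448/(((½)*(13671/41014))) = 1448/(13671/82028) = 1448*(82028/13671) = 118776544/13671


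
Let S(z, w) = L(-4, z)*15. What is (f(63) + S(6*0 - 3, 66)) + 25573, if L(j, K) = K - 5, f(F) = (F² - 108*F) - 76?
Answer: 22542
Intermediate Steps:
f(F) = -76 + F² - 108*F
L(j, K) = -5 + K
S(z, w) = -75 + 15*z (S(z, w) = (-5 + z)*15 = -75 + 15*z)
(f(63) + S(6*0 - 3, 66)) + 25573 = ((-76 + 63² - 108*63) + (-75 + 15*(6*0 - 3))) + 25573 = ((-76 + 3969 - 6804) + (-75 + 15*(0 - 3))) + 25573 = (-2911 + (-75 + 15*(-3))) + 25573 = (-2911 + (-75 - 45)) + 25573 = (-2911 - 120) + 25573 = -3031 + 25573 = 22542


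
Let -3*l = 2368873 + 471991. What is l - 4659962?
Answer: -16820750/3 ≈ -5.6069e+6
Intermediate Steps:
l = -2840864/3 (l = -(2368873 + 471991)/3 = -1/3*2840864 = -2840864/3 ≈ -9.4696e+5)
l - 4659962 = -2840864/3 - 4659962 = -16820750/3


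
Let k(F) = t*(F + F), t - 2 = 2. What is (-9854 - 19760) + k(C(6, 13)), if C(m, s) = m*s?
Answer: -28990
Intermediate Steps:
t = 4 (t = 2 + 2 = 4)
k(F) = 8*F (k(F) = 4*(F + F) = 4*(2*F) = 8*F)
(-9854 - 19760) + k(C(6, 13)) = (-9854 - 19760) + 8*(6*13) = -29614 + 8*78 = -29614 + 624 = -28990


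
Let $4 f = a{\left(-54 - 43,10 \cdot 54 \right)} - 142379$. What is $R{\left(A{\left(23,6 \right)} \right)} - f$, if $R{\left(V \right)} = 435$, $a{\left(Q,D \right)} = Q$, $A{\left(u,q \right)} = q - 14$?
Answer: $36054$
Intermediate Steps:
$A{\left(u,q \right)} = -14 + q$
$f = -35619$ ($f = \frac{\left(-54 - 43\right) - 142379}{4} = \frac{-97 - 142379}{4} = \frac{1}{4} \left(-142476\right) = -35619$)
$R{\left(A{\left(23,6 \right)} \right)} - f = 435 - -35619 = 435 + 35619 = 36054$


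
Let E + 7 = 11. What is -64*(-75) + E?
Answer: 4804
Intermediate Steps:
E = 4 (E = -7 + 11 = 4)
-64*(-75) + E = -64*(-75) + 4 = 4800 + 4 = 4804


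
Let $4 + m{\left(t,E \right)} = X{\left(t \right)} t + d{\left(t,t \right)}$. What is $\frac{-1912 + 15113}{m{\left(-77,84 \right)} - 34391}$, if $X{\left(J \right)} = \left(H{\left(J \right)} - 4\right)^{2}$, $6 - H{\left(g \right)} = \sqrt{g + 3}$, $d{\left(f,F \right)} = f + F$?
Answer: $- \frac{13201 i}{308 \sqrt{74} + 29159 i} \approx -0.44902 - 0.0408 i$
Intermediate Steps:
$d{\left(f,F \right)} = F + f$
$H{\left(g \right)} = 6 - \sqrt{3 + g}$ ($H{\left(g \right)} = 6 - \sqrt{g + 3} = 6 - \sqrt{3 + g}$)
$X{\left(J \right)} = \left(2 - \sqrt{3 + J}\right)^{2}$ ($X{\left(J \right)} = \left(\left(6 - \sqrt{3 + J}\right) - 4\right)^{2} = \left(2 - \sqrt{3 + J}\right)^{2}$)
$m{\left(t,E \right)} = -4 + 2 t + t \left(-2 + \sqrt{3 + t}\right)^{2}$ ($m{\left(t,E \right)} = -4 + \left(\left(-2 + \sqrt{3 + t}\right)^{2} t + \left(t + t\right)\right) = -4 + \left(t \left(-2 + \sqrt{3 + t}\right)^{2} + 2 t\right) = -4 + \left(2 t + t \left(-2 + \sqrt{3 + t}\right)^{2}\right) = -4 + 2 t + t \left(-2 + \sqrt{3 + t}\right)^{2}$)
$\frac{-1912 + 15113}{m{\left(-77,84 \right)} - 34391} = \frac{-1912 + 15113}{\left(-4 + 2 \left(-77\right) - 77 \left(-2 + \sqrt{3 - 77}\right)^{2}\right) - 34391} = \frac{13201}{\left(-4 - 154 - 77 \left(-2 + \sqrt{-74}\right)^{2}\right) - 34391} = \frac{13201}{\left(-4 - 154 - 77 \left(-2 + i \sqrt{74}\right)^{2}\right) - 34391} = \frac{13201}{\left(-158 - 77 \left(-2 + i \sqrt{74}\right)^{2}\right) - 34391} = \frac{13201}{-34549 - 77 \left(-2 + i \sqrt{74}\right)^{2}}$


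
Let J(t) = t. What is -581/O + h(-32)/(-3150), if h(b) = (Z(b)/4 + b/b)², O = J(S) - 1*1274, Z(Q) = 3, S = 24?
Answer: 83489/180000 ≈ 0.46383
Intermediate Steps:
O = -1250 (O = 24 - 1*1274 = 24 - 1274 = -1250)
h(b) = 49/16 (h(b) = (3/4 + b/b)² = (3*(¼) + 1)² = (¾ + 1)² = (7/4)² = 49/16)
-581/O + h(-32)/(-3150) = -581/(-1250) + (49/16)/(-3150) = -581*(-1/1250) + (49/16)*(-1/3150) = 581/1250 - 7/7200 = 83489/180000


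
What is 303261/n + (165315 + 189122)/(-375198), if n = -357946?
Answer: -60163056770/33575155827 ≈ -1.7919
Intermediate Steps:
303261/n + (165315 + 189122)/(-375198) = 303261/(-357946) + (165315 + 189122)/(-375198) = 303261*(-1/357946) + 354437*(-1/375198) = -303261/357946 - 354437/375198 = -60163056770/33575155827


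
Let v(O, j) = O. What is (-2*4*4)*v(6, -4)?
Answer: -192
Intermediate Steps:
(-2*4*4)*v(6, -4) = (-2*4*4)*6 = -8*4*6 = -32*6 = -192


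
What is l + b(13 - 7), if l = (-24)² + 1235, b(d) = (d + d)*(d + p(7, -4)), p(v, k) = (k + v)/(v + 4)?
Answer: 20749/11 ≈ 1886.3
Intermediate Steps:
p(v, k) = (k + v)/(4 + v)
b(d) = 2*d*(3/11 + d) (b(d) = (d + d)*(d + (-4 + 7)/(4 + 7)) = (2*d)*(d + 3/11) = (2*d)*(3/11 + d) = 2*d*(3/11 + d))
l = 1811 (l = 576 + 1235 = 1811)
l + b(13 - 7) = 1811 + 2*(13 - 7)*(3 + 11*(13 - 7))/11 = 1811 + (2/11)*6*(3 + 11*6) = 1811 + (2/11)*6*(3 + 66) = 1811 + (2/11)*6*69 = 1811 + 828/11 = 20749/11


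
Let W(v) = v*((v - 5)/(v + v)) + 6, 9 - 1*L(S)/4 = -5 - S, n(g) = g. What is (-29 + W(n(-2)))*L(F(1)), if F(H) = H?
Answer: -1590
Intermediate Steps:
L(S) = 56 + 4*S (L(S) = 36 - 4*(-5 - S) = 36 + (20 + 4*S) = 56 + 4*S)
W(v) = 7/2 + v/2 (W(v) = v*((-5 + v)/((2*v))) + 6 = v*((-5 + v)*(1/(2*v))) + 6 = v*((-5 + v)/(2*v)) + 6 = (-5/2 + v/2) + 6 = 7/2 + v/2)
(-29 + W(n(-2)))*L(F(1)) = (-29 + (7/2 + (½)*(-2)))*(56 + 4*1) = (-29 + (7/2 - 1))*(56 + 4) = (-29 + 5/2)*60 = -53/2*60 = -1590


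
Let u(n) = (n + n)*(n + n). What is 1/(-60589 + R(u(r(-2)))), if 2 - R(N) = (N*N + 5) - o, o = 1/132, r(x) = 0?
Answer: -132/7998143 ≈ -1.6504e-5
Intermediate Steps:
u(n) = 4*n² (u(n) = (2*n)*(2*n) = 4*n²)
o = 1/132 ≈ 0.0075758
R(N) = -395/132 - N² (R(N) = 2 - ((N*N + 5) - 1*1/132) = 2 - ((N² + 5) - 1/132) = 2 - ((5 + N²) - 1/132) = 2 - (659/132 + N²) = 2 + (-659/132 - N²) = -395/132 - N²)
1/(-60589 + R(u(r(-2)))) = 1/(-60589 + (-395/132 - (4*0²)²)) = 1/(-60589 + (-395/132 - (4*0)²)) = 1/(-60589 + (-395/132 - 1*0²)) = 1/(-60589 + (-395/132 - 1*0)) = 1/(-60589 + (-395/132 + 0)) = 1/(-60589 - 395/132) = 1/(-7998143/132) = -132/7998143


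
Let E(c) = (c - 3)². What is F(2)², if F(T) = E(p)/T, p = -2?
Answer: 625/4 ≈ 156.25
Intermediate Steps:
E(c) = (-3 + c)²
F(T) = 25/T (F(T) = (-3 - 2)²/T = (-5)²/T = 25/T)
F(2)² = (25/2)² = 625/4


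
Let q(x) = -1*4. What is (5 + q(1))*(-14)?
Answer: -14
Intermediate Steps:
q(x) = -4
(5 + q(1))*(-14) = (5 - 4)*(-14) = 1*(-14) = -14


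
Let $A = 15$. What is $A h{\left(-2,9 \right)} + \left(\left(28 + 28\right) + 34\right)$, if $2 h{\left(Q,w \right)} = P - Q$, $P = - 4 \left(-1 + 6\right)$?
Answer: $-45$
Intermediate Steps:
$P = -20$ ($P = \left(-4\right) 5 = -20$)
$h{\left(Q,w \right)} = -10 - \frac{Q}{2}$ ($h{\left(Q,w \right)} = \frac{-20 - Q}{2} = -10 - \frac{Q}{2}$)
$A h{\left(-2,9 \right)} + \left(\left(28 + 28\right) + 34\right) = 15 \left(-10 - -1\right) + \left(\left(28 + 28\right) + 34\right) = 15 \left(-10 + 1\right) + \left(56 + 34\right) = 15 \left(-9\right) + 90 = -135 + 90 = -45$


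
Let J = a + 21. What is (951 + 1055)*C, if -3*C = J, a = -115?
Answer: 188564/3 ≈ 62855.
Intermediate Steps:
J = -94 (J = -115 + 21 = -94)
C = 94/3 (C = -1/3*(-94) = 94/3 ≈ 31.333)
(951 + 1055)*C = (951 + 1055)*(94/3) = 2006*(94/3) = 188564/3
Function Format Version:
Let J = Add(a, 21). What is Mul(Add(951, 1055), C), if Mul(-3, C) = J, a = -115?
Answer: Rational(188564, 3) ≈ 62855.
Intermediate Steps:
J = -94 (J = Add(-115, 21) = -94)
C = Rational(94, 3) (C = Mul(Rational(-1, 3), -94) = Rational(94, 3) ≈ 31.333)
Mul(Add(951, 1055), C) = Mul(Add(951, 1055), Rational(94, 3)) = Mul(2006, Rational(94, 3)) = Rational(188564, 3)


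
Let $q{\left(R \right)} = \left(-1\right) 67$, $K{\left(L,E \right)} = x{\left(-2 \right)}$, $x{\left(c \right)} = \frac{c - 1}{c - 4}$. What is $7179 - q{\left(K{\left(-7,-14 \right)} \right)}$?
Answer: $7246$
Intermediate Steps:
$x{\left(c \right)} = \frac{-1 + c}{-4 + c}$
$K{\left(L,E \right)} = \frac{1}{2}$ ($K{\left(L,E \right)} = \frac{-1 - 2}{-4 - 2} = \frac{1}{-6} \left(-3\right) = \left(- \frac{1}{6}\right) \left(-3\right) = \frac{1}{2}$)
$q{\left(R \right)} = -67$
$7179 - q{\left(K{\left(-7,-14 \right)} \right)} = 7179 - -67 = 7179 + 67 = 7246$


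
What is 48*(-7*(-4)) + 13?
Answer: 1357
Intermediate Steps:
48*(-7*(-4)) + 13 = 48*28 + 13 = 1344 + 13 = 1357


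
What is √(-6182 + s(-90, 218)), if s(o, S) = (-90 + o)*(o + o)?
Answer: √26218 ≈ 161.92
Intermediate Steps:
s(o, S) = 2*o*(-90 + o) (s(o, S) = (-90 + o)*(2*o) = 2*o*(-90 + o))
√(-6182 + s(-90, 218)) = √(-6182 + 2*(-90)*(-90 - 90)) = √(-6182 + 2*(-90)*(-180)) = √(-6182 + 32400) = √26218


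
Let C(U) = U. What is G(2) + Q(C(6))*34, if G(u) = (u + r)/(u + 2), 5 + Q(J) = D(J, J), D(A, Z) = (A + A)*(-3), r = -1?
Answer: -5575/4 ≈ -1393.8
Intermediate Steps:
D(A, Z) = -6*A (D(A, Z) = (2*A)*(-3) = -6*A)
Q(J) = -5 - 6*J
G(u) = (-1 + u)/(2 + u) (G(u) = (u - 1)/(u + 2) = (-1 + u)/(2 + u))
G(2) + Q(C(6))*34 = (-1 + 2)/(2 + 2) + (-5 - 6*6)*34 = 1/4 + (-5 - 36)*34 = (1/4)*1 - 41*34 = 1/4 - 1394 = -5575/4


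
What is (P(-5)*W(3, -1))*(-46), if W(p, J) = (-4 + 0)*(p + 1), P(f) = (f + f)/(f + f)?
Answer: 736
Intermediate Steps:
P(f) = 1 (P(f) = (2*f)/((2*f)) = (2*f)*(1/(2*f)) = 1)
W(p, J) = -4 - 4*p (W(p, J) = -4*(1 + p) = -4 - 4*p)
(P(-5)*W(3, -1))*(-46) = (1*(-4 - 4*3))*(-46) = (1*(-4 - 12))*(-46) = (1*(-16))*(-46) = -16*(-46) = 736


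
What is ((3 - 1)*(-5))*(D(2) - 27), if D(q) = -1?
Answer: 280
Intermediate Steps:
((3 - 1)*(-5))*(D(2) - 27) = ((3 - 1)*(-5))*(-1 - 27) = (2*(-5))*(-28) = -10*(-28) = 280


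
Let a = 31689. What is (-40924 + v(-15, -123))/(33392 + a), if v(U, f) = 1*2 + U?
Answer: -40937/65081 ≈ -0.62902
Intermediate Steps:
v(U, f) = 2 + U
(-40924 + v(-15, -123))/(33392 + a) = (-40924 + (2 - 15))/(33392 + 31689) = (-40924 - 13)/65081 = -40937*1/65081 = -40937/65081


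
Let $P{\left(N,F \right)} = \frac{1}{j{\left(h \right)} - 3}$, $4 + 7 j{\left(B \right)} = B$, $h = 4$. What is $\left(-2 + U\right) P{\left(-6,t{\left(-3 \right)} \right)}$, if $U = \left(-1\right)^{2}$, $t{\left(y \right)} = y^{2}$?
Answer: $\frac{1}{3} \approx 0.33333$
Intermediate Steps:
$j{\left(B \right)} = - \frac{4}{7} + \frac{B}{7}$
$U = 1$
$P{\left(N,F \right)} = - \frac{1}{3}$ ($P{\left(N,F \right)} = \frac{1}{\left(- \frac{4}{7} + \frac{1}{7} \cdot 4\right) - 3} = \frac{1}{\left(- \frac{4}{7} + \frac{4}{7}\right) - 3} = \frac{1}{0 - 3} = \frac{1}{-3} = - \frac{1}{3}$)
$\left(-2 + U\right) P{\left(-6,t{\left(-3 \right)} \right)} = \left(-2 + 1\right) \left(- \frac{1}{3}\right) = \left(-1\right) \left(- \frac{1}{3}\right) = \frac{1}{3}$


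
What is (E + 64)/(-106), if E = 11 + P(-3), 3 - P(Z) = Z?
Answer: -81/106 ≈ -0.76415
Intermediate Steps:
P(Z) = 3 - Z
E = 17 (E = 11 + (3 - 1*(-3)) = 11 + (3 + 3) = 11 + 6 = 17)
(E + 64)/(-106) = (17 + 64)/(-106) = -1/106*81 = -81/106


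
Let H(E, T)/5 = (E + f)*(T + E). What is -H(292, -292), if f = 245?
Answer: 0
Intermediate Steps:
H(E, T) = 5*(245 + E)*(E + T) (H(E, T) = 5*((E + 245)*(T + E)) = 5*((245 + E)*(E + T)) = 5*(245 + E)*(E + T))
-H(292, -292) = -(5*292² + 1225*292 + 1225*(-292) + 5*292*(-292)) = -(5*85264 + 357700 - 357700 - 426320) = -(426320 + 357700 - 357700 - 426320) = -1*0 = 0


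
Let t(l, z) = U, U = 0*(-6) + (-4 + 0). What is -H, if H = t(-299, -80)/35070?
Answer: 2/17535 ≈ 0.00011406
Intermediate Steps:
U = -4 (U = 0 - 4 = -4)
t(l, z) = -4
H = -2/17535 (H = -4/35070 = -4*1/35070 = -2/17535 ≈ -0.00011406)
-H = -1*(-2/17535) = 2/17535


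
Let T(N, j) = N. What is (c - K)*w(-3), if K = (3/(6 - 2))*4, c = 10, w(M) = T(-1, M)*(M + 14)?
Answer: -77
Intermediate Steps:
w(M) = -14 - M (w(M) = -(M + 14) = -(14 + M) = -14 - M)
K = 3 (K = (3/4)*4 = 3)
(c - K)*w(-3) = (10 - 1*3)*(-14 - 1*(-3)) = (10 - 3)*(-14 + 3) = 7*(-11) = -77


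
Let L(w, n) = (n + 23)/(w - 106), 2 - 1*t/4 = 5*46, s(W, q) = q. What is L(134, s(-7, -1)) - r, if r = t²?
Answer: -11644405/14 ≈ -8.3174e+5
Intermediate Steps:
t = -912 (t = 8 - 20*46 = 8 - 4*230 = 8 - 920 = -912)
r = 831744 (r = (-912)² = 831744)
L(w, n) = (23 + n)/(-106 + w)
L(134, s(-7, -1)) - r = (23 - 1)/(-106 + 134) - 1*831744 = 22/28 - 831744 = (1/28)*22 - 831744 = 11/14 - 831744 = -11644405/14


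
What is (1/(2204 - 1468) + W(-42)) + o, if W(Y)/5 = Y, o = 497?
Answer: 211233/736 ≈ 287.00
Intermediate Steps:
W(Y) = 5*Y
(1/(2204 - 1468) + W(-42)) + o = (1/(2204 - 1468) + 5*(-42)) + 497 = (1/736 - 210) + 497 = -154559/736 + 497 = 211233/736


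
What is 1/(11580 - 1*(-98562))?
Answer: 1/110142 ≈ 9.0792e-6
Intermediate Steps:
1/(11580 - 1*(-98562)) = 1/(11580 + 98562) = 1/110142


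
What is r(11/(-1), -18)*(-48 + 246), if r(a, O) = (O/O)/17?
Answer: 198/17 ≈ 11.647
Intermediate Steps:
r(a, O) = 1/17 (r(a, O) = 1*(1/17) = 1/17)
r(11/(-1), -18)*(-48 + 246) = (-48 + 246)/17 = (1/17)*198 = 198/17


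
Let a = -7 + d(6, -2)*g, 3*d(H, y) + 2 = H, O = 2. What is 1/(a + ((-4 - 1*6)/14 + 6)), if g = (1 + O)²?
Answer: 7/72 ≈ 0.097222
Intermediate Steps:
d(H, y) = -⅔ + H/3
g = 9 (g = (1 + 2)² = 3² = 9)
a = 5 (a = -7 + (-⅔ + (⅓)*6)*9 = -7 + (-⅔ + 2)*9 = -7 + (4/3)*9 = -7 + 12 = 5)
1/(a + ((-4 - 1*6)/14 + 6)) = 1/(5 + ((-4 - 1*6)/14 + 6)) = 1/(5 + ((-4 - 6)*(1/14) + 6)) = 1/(5 + (-10*1/14 + 6)) = 1/(5 + (-5/7 + 6)) = 1/(5 + 37/7) = 1/(72/7) = 7/72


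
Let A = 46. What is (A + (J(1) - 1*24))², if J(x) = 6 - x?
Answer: 729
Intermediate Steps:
(A + (J(1) - 1*24))² = (46 + ((6 - 1*1) - 1*24))² = (46 + ((6 - 1) - 24))² = (46 + (5 - 24))² = (46 - 19)² = 27² = 729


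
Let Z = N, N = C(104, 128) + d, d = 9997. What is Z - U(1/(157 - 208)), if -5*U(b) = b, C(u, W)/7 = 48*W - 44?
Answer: 13437734/255 ≈ 52697.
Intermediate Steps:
C(u, W) = -308 + 336*W (C(u, W) = 7*(48*W - 44) = 7*(-44 + 48*W) = -308 + 336*W)
U(b) = -b/5
N = 52697 (N = (-308 + 336*128) + 9997 = (-308 + 43008) + 9997 = 42700 + 9997 = 52697)
Z = 52697
Z - U(1/(157 - 208)) = 52697 - (-1)/(5*(157 - 208)) = 52697 - (-1)/(5*(-51)) = 52697 - (-1)*(-1)/(5*51) = 52697 - 1*1/255 = 52697 - 1/255 = 13437734/255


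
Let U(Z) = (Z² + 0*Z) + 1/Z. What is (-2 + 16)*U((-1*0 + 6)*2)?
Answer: 12103/6 ≈ 2017.2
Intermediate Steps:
U(Z) = 1/Z + Z² (U(Z) = (Z² + 0) + 1/Z = Z² + 1/Z = 1/Z + Z²)
(-2 + 16)*U((-1*0 + 6)*2) = (-2 + 16)*((1 + ((-1*0 + 6)*2)³)/(((-1*0 + 6)*2))) = 14*((1 + ((0 + 6)*2)³)/(((0 + 6)*2))) = 14*((1 + (6*2)³)/((6*2))) = 14*((1 + 12³)/12) = 14*((1 + 1728)/12) = 14*((1/12)*1729) = 14*(1729/12) = 12103/6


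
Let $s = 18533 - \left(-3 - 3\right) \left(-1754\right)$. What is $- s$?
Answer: $-8009$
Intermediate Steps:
$s = 8009$ ($s = 18533 - \left(-6\right) \left(-1754\right) = 18533 - 10524 = 8009$)
$- s = \left(-1\right) 8009 = -8009$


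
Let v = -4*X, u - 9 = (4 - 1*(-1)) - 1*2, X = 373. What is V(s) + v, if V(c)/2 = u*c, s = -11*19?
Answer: -6508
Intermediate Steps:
u = 12 (u = 9 + ((4 - 1*(-1)) - 1*2) = 9 + ((4 + 1) - 2) = 9 + (5 - 2) = 9 + 3 = 12)
s = -209
V(c) = 24*c (V(c) = 2*(12*c) = 24*c)
v = -1492 (v = -4*373 = -1492)
V(s) + v = 24*(-209) - 1492 = -5016 - 1492 = -6508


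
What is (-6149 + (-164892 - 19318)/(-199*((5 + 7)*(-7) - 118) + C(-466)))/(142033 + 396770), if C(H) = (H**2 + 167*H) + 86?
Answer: -552327646/48389358627 ≈ -0.011414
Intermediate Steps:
C(H) = 86 + H**2 + 167*H
(-6149 + (-164892 - 19318)/(-199*((5 + 7)*(-7) - 118) + C(-466)))/(142033 + 396770) = (-6149 + (-164892 - 19318)/(-199*((5 + 7)*(-7) - 118) + (86 + (-466)**2 + 167*(-466))))/(142033 + 396770) = (-6149 - 184210/(-199*(12*(-7) - 118) + (86 + 217156 - 77822)))/538803 = (-6149 - 184210/(-199*(-84 - 118) + 139420))*(1/538803) = (-6149 - 184210/(-199*(-202) + 139420))*(1/538803) = (-6149 - 184210/(40198 + 139420))*(1/538803) = (-6149 - 184210/179618)*(1/538803) = (-6149 - 184210*1/179618)*(1/538803) = (-6149 - 92105/89809)*(1/538803) = -552327646/89809*1/538803 = -552327646/48389358627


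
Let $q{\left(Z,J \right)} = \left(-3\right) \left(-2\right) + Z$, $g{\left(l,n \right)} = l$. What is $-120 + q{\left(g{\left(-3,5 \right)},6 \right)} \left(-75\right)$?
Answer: $-345$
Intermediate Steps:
$q{\left(Z,J \right)} = 6 + Z$
$-120 + q{\left(g{\left(-3,5 \right)},6 \right)} \left(-75\right) = -120 + \left(6 - 3\right) \left(-75\right) = -120 + 3 \left(-75\right) = -120 - 225 = -345$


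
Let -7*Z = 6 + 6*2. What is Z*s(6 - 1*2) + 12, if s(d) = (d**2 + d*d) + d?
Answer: -564/7 ≈ -80.571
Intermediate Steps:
s(d) = d + 2*d**2 (s(d) = (d**2 + d**2) + d = 2*d**2 + d = d + 2*d**2)
Z = -18/7 (Z = -(6 + 6*2)/7 = -(6 + 12)/7 = -1/7*18 = -18/7 ≈ -2.5714)
Z*s(6 - 1*2) + 12 = -18*(6 - 1*2)*(1 + 2*(6 - 1*2))/7 + 12 = -18*(6 - 2)*(1 + 2*(6 - 2))/7 + 12 = -72*(1 + 2*4)/7 + 12 = -72*(1 + 8)/7 + 12 = -72*9/7 + 12 = -18/7*36 + 12 = -648/7 + 12 = -564/7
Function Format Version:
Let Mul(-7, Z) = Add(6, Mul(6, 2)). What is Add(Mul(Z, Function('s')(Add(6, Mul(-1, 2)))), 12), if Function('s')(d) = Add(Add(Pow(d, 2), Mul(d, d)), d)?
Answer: Rational(-564, 7) ≈ -80.571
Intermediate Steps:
Function('s')(d) = Add(d, Mul(2, Pow(d, 2))) (Function('s')(d) = Add(Add(Pow(d, 2), Pow(d, 2)), d) = Add(Mul(2, Pow(d, 2)), d) = Add(d, Mul(2, Pow(d, 2))))
Z = Rational(-18, 7) (Z = Mul(Rational(-1, 7), Add(6, Mul(6, 2))) = Mul(Rational(-1, 7), Add(6, 12)) = Mul(Rational(-1, 7), 18) = Rational(-18, 7) ≈ -2.5714)
Add(Mul(Z, Function('s')(Add(6, Mul(-1, 2)))), 12) = Add(Mul(Rational(-18, 7), Mul(Add(6, Mul(-1, 2)), Add(1, Mul(2, Add(6, Mul(-1, 2)))))), 12) = Add(Mul(Rational(-18, 7), Mul(Add(6, -2), Add(1, Mul(2, Add(6, -2))))), 12) = Add(Mul(Rational(-18, 7), Mul(4, Add(1, Mul(2, 4)))), 12) = Add(Mul(Rational(-18, 7), Mul(4, Add(1, 8))), 12) = Add(Mul(Rational(-18, 7), Mul(4, 9)), 12) = Add(Mul(Rational(-18, 7), 36), 12) = Add(Rational(-648, 7), 12) = Rational(-564, 7)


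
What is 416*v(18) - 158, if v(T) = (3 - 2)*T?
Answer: 7330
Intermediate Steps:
v(T) = T (v(T) = 1*T = T)
416*v(18) - 158 = 416*18 - 158 = 7488 - 158 = 7330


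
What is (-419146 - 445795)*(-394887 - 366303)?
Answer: 658384439790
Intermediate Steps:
(-419146 - 445795)*(-394887 - 366303) = -864941*(-761190) = 658384439790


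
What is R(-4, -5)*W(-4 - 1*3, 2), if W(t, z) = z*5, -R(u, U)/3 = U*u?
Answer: -600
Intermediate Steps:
R(u, U) = -3*U*u
W(t, z) = 5*z
R(-4, -5)*W(-4 - 1*3, 2) = (-3*(-5)*(-4))*(5*2) = -60*10 = -600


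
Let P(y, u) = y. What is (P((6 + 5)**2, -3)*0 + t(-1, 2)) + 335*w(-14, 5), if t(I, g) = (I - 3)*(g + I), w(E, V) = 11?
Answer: 3681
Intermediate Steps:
t(I, g) = (-3 + I)*(I + g)
(P((6 + 5)**2, -3)*0 + t(-1, 2)) + 335*w(-14, 5) = ((6 + 5)**2*0 + ((-1)**2 - 3*(-1) - 3*2 - 1*2)) + 335*11 = (11**2*0 + (1 + 3 - 6 - 2)) + 3685 = (121*0 - 4) + 3685 = (0 - 4) + 3685 = -4 + 3685 = 3681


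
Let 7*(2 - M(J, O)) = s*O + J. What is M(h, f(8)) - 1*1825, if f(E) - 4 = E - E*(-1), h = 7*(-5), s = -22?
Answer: -12286/7 ≈ -1755.1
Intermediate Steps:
h = -35
f(E) = 4 + 2*E (f(E) = 4 + (E - E*(-1)) = 4 + (E - (-1)*E) = 4 + (E + E) = 4 + 2*E)
M(J, O) = 2 - J/7 + 22*O/7 (M(J, O) = 2 - (-22*O + J)/7 = 2 - (J - 22*O)/7 = 2 + (-J/7 + 22*O/7) = 2 - J/7 + 22*O/7)
M(h, f(8)) - 1*1825 = (2 - ⅐*(-35) + 22*(4 + 2*8)/7) - 1*1825 = (2 + 5 + 22*(4 + 16)/7) - 1825 = (2 + 5 + (22/7)*20) - 1825 = (2 + 5 + 440/7) - 1825 = 489/7 - 1825 = -12286/7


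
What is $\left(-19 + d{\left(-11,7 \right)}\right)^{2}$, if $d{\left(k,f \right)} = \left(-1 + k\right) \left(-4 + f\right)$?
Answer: $3025$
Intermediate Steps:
$\left(-19 + d{\left(-11,7 \right)}\right)^{2} = \left(-19 + \left(4 - 7 - -44 + 7 \left(-11\right)\right)\right)^{2} = \left(-19 + \left(4 - 7 + 44 - 77\right)\right)^{2} = \left(-19 - 36\right)^{2} = \left(-55\right)^{2} = 3025$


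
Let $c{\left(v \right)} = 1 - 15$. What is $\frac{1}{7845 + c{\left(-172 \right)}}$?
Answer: $\frac{1}{7831} \approx 0.0001277$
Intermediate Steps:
$c{\left(v \right)} = -14$ ($c{\left(v \right)} = 1 - 15 = -14$)
$\frac{1}{7845 + c{\left(-172 \right)}} = \frac{1}{7845 - 14} = \frac{1}{7831}$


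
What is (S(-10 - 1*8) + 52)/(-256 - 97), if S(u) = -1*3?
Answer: -49/353 ≈ -0.13881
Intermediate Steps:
S(u) = -3
(S(-10 - 1*8) + 52)/(-256 - 97) = (-3 + 52)/(-256 - 97) = 49/(-353) = 49*(-1/353) = -49/353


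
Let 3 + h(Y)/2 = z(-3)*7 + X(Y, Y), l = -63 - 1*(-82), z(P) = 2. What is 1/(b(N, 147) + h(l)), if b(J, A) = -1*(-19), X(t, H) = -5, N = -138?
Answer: 1/31 ≈ 0.032258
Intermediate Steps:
l = 19 (l = -63 + 82 = 19)
b(J, A) = 19
h(Y) = 12 (h(Y) = -6 + 2*(2*7 - 5) = -6 + 2*(14 - 5) = -6 + 2*9 = -6 + 18 = 12)
1/(b(N, 147) + h(l)) = 1/(19 + 12) = 1/31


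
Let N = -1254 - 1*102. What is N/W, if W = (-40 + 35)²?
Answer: -1356/25 ≈ -54.240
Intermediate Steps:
W = 25 (W = (-5)² = 25)
N = -1356 (N = -1254 - 102 = -1356)
N/W = -1356/25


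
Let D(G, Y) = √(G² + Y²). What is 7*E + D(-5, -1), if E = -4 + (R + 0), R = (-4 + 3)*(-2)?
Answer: -14 + √26 ≈ -8.9010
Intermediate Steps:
R = 2 (R = -1*(-2) = 2)
E = -2 (E = -4 + (2 + 0) = -4 + 2 = -2)
7*E + D(-5, -1) = 7*(-2) + √((-5)² + (-1)²) = -14 + √(25 + 1) = -14 + √26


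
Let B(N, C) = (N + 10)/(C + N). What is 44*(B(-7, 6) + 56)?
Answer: 2332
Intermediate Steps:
B(N, C) = (10 + N)/(C + N)
44*(B(-7, 6) + 56) = 44*((10 - 7)/(6 - 7) + 56) = 44*(3/(-1) + 56) = 44*(-1*3 + 56) = 44*(-3 + 56) = 44*53 = 2332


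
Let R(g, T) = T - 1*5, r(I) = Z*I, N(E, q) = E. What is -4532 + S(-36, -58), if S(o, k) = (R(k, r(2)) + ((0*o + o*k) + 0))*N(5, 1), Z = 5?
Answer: 5933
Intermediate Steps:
r(I) = 5*I
R(g, T) = -5 + T (R(g, T) = T - 5 = -5 + T)
S(o, k) = 25 + 5*k*o (S(o, k) = ((-5 + 5*2) + ((0*o + o*k) + 0))*5 = ((-5 + 10) + ((0 + k*o) + 0))*5 = (5 + (k*o + 0))*5 = (5 + k*o)*5 = 25 + 5*k*o)
-4532 + S(-36, -58) = -4532 + (25 + 5*(-58)*(-36)) = -4532 + (25 + 10440) = -4532 + 10465 = 5933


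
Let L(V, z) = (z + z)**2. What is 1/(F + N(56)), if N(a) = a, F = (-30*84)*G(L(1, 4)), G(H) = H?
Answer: -1/161224 ≈ -6.2026e-6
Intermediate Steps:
L(V, z) = 4*z**2 (L(V, z) = (2*z)**2 = 4*z**2)
F = -161280 (F = (-30*84)*(4*4**2) = -10080*16 = -2520*64 = -161280)
1/(F + N(56)) = 1/(-161280 + 56) = 1/(-161224) = -1/161224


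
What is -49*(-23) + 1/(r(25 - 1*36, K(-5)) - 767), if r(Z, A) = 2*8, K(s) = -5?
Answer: 846376/751 ≈ 1127.0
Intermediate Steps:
r(Z, A) = 16
-49*(-23) + 1/(r(25 - 1*36, K(-5)) - 767) = -49*(-23) + 1/(16 - 767) = 1127 + 1/(-751) = 1127 - 1/751 = 846376/751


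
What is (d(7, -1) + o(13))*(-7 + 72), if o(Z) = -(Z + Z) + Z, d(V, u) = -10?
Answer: -1495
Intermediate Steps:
o(Z) = -Z (o(Z) = -2*Z + Z = -Z)
(d(7, -1) + o(13))*(-7 + 72) = (-10 - 1*13)*(-7 + 72) = (-10 - 13)*65 = -23*65 = -1495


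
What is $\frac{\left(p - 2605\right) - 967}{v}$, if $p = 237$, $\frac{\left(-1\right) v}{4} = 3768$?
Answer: $\frac{3335}{15072} \approx 0.22127$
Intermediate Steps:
$v = -15072$ ($v = \left(-4\right) 3768 = -15072$)
$\frac{\left(p - 2605\right) - 967}{v} = \frac{\left(237 - 2605\right) - 967}{-15072} = \left(-2368 - 967\right) \left(- \frac{1}{15072}\right) = \left(-3335\right) \left(- \frac{1}{15072}\right) = \frac{3335}{15072}$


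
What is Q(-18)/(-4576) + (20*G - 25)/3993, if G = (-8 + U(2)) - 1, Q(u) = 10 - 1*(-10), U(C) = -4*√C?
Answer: -23135/415272 - 80*√2/3993 ≈ -0.084044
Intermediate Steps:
Q(u) = 20 (Q(u) = 10 + 10 = 20)
G = -9 - 4*√2 (G = (-8 - 4*√2) - 1 = -9 - 4*√2 ≈ -14.657)
Q(-18)/(-4576) + (20*G - 25)/3993 = 20/(-4576) + (20*(-9 - 4*√2) - 25)/3993 = 20*(-1/4576) + ((-180 - 80*√2) - 25)*(1/3993) = -5/1144 + (-205 - 80*√2)*(1/3993) = -5/1144 + (-205/3993 - 80*√2/3993) = -23135/415272 - 80*√2/3993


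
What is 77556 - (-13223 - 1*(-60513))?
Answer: 30266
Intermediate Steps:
77556 - (-13223 - 1*(-60513)) = 77556 - (-13223 + 60513) = 77556 - 1*47290 = 77556 - 47290 = 30266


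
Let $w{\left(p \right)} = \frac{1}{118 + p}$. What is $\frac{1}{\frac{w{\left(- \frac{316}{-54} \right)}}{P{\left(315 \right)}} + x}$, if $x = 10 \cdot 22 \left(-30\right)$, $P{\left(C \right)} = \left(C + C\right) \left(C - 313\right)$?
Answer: $- \frac{468160}{3089855997} \approx -0.00015152$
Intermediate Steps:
$P{\left(C \right)} = 2 C \left(-313 + C\right)$
$x = -6600$ ($x = 220 \left(-30\right) = -6600$)
$\frac{1}{\frac{w{\left(- \frac{316}{-54} \right)}}{P{\left(315 \right)}} + x} = \frac{1}{\frac{1}{\left(118 - \frac{316}{-54}\right) 2 \cdot 315 \left(-313 + 315\right)} - 6600} = \frac{1}{\frac{1}{\left(118 - - \frac{158}{27}\right) 2 \cdot 315 \cdot 2} - 6600} = \frac{1}{\frac{1}{\left(118 + \frac{158}{27}\right) 1260} - 6600} = \frac{1}{\frac{1}{\frac{3344}{27}} \cdot \frac{1}{1260} - 6600} = \frac{1}{\frac{27}{3344} \cdot \frac{1}{1260} - 6600} = \frac{1}{\frac{3}{468160} - 6600} = \frac{1}{- \frac{3089855997}{468160}} = - \frac{468160}{3089855997}$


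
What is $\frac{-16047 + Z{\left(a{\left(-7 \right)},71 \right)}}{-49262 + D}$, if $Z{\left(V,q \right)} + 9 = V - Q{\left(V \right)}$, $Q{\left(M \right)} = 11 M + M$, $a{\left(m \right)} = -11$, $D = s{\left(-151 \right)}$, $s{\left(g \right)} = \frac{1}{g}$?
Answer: $\frac{2406185}{7438563} \approx 0.32347$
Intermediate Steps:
$D = - \frac{1}{151}$ ($D = \frac{1}{-151} = - \frac{1}{151} \approx -0.0066225$)
$Q{\left(M \right)} = 12 M$
$Z{\left(V,q \right)} = -9 - 11 V$ ($Z{\left(V,q \right)} = -9 + \left(V - 12 V\right) = -9 - 11 V$)
$\frac{-16047 + Z{\left(a{\left(-7 \right)},71 \right)}}{-49262 + D} = \frac{-16047 - -112}{-49262 - \frac{1}{151}} = \frac{-16047 + \left(-9 + 121\right)}{- \frac{7438563}{151}} = \left(-16047 + 112\right) \left(- \frac{151}{7438563}\right) = \left(-15935\right) \left(- \frac{151}{7438563}\right) = \frac{2406185}{7438563}$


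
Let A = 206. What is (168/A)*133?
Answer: 11172/103 ≈ 108.47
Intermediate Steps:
(168/A)*133 = (168/206)*133 = (168*(1/206))*133 = (84/103)*133 = 11172/103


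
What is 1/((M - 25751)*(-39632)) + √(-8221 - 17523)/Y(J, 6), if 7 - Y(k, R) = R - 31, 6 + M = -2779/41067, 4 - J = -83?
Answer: 41067/41921362216736 + I*√1609/8 ≈ 9.7962e-10 + 5.014*I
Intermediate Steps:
J = 87 (J = 4 - 1*(-83) = 4 + 83 = 87)
M = -249181/41067 (M = -6 - 2779/41067 = -249181/41067 ≈ -6.0677)
Y(k, R) = 38 - R (Y(k, R) = 7 - (R - 31) = 7 - (-31 + R) = 7 + (31 - R) = 38 - R)
1/((M - 25751)*(-39632)) + √(-8221 - 17523)/Y(J, 6) = 1/(-249181/41067 - 25751*(-39632)) + √(-8221 - 17523)/(38 - 1*6) = -1/39632/(-1057765498/41067) + √(-25744)/(38 - 6) = -41067/1057765498*(-1/39632) + (4*I*√1609)/32 = 41067/41921362216736 + (4*I*√1609)*(1/32) = 41067/41921362216736 + I*√1609/8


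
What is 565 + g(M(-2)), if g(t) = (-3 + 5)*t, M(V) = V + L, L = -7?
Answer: 547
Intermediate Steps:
M(V) = -7 + V (M(V) = V - 7 = -7 + V)
g(t) = 2*t
565 + g(M(-2)) = 565 + 2*(-7 - 2) = 565 + 2*(-9) = 565 - 18 = 547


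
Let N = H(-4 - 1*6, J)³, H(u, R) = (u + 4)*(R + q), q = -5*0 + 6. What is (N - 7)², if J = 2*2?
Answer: 46659024049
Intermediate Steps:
q = 6 (q = 0 + 6 = 6)
J = 4
H(u, R) = (4 + u)*(6 + R) (H(u, R) = (u + 4)*(R + 6) = (4 + u)*(6 + R))
N = -216000 (N = (24 + 4*4 + 6*(-4 - 1*6) + 4*(-4 - 1*6))³ = (24 + 16 + 6*(-4 - 6) + 4*(-4 - 6))³ = (24 + 16 + 6*(-10) + 4*(-10))³ = (24 + 16 - 60 - 40)³ = (-60)³ = -216000)
(N - 7)² = (-216000 - 7)² = (-216007)² = 46659024049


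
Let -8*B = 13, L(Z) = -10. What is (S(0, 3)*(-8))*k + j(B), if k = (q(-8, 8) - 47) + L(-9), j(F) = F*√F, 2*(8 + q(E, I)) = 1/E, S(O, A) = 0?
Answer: -13*I*√26/32 ≈ -2.0715*I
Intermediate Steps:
q(E, I) = -8 + 1/(2*E)
B = -13/8 (B = -⅛*13 = -13/8 ≈ -1.6250)
j(F) = F^(3/2)
k = -1041/16 (k = ((-8 + (½)/(-8)) - 47) - 10 = ((-8 + (½)*(-⅛)) - 47) - 10 = ((-8 - 1/16) - 47) - 10 = (-129/16 - 47) - 10 = -881/16 - 10 = -1041/16 ≈ -65.063)
(S(0, 3)*(-8))*k + j(B) = (0*(-8))*(-1041/16) + (-13/8)^(3/2) = 0*(-1041/16) - 13*I*√26/32 = 0 - 13*I*√26/32 = -13*I*√26/32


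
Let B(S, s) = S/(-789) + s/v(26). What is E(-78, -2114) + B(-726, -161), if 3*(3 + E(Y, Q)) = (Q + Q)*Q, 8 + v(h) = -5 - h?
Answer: 30559015658/10257 ≈ 2.9793e+6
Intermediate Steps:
v(h) = -13 - h (v(h) = -8 + (-5 - h) = -13 - h)
E(Y, Q) = -3 + 2*Q²/3 (E(Y, Q) = -3 + ((Q + Q)*Q)/3 = -3 + ((2*Q)*Q)/3 = -3 + (2*Q²)/3 = -3 + 2*Q²/3)
B(S, s) = -s/39 - S/789 (B(S, s) = S/(-789) + s/(-13 - 1*26) = S*(-1/789) + s/(-13 - 26) = -S/789 + s/(-39) = -S/789 + s*(-1/39) = -S/789 - s/39 = -s/39 - S/789)
E(-78, -2114) + B(-726, -161) = (-3 + (⅔)*(-2114)²) + (-1/39*(-161) - 1/789*(-726)) = (-3 + (⅔)*4468996) + (161/39 + 242/263) = (-3 + 8937992/3) + 51781/10257 = 8937983/3 + 51781/10257 = 30559015658/10257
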